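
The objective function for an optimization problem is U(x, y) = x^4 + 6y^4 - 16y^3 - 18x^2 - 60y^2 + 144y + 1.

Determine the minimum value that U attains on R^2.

-384

U(x,y) separates as P(x) + Q(y) + 1, so its minimum is min P + min Q + 1.
P'(x) = 4x(x - 3)(x + 3) vanishes at x ∈ {-3, 0, 3}; Q'(y) = 24(y - 3)(y - 1)(y + 2) vanishes at y ∈ {-2, 1, 3}.
Local minima of P (where P''>0): P(-3)=-81, P(3)=-81. Local minima of Q: Q(-2)=-304, Q(3)=-54.
So the global minimum of U is P(-3) + Q(-2) + 1 = -81 − 304 + 1 = -384, attained at (-3, -2).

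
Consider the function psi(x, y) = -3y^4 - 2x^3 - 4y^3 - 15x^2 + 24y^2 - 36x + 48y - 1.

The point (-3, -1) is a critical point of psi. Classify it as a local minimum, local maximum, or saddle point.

The mixed partial ∂²psi/∂x∂y is 0, so the Hessian at any point is diag(psi_xx, psi_yy) = diag(-6(2x + 5), 12(-3y^2 - 2y + 4)).
At (-3, -1): H = diag(6, 36).
Both eigenvalues are positive, so H is positive definite: a local minimum.

local minimum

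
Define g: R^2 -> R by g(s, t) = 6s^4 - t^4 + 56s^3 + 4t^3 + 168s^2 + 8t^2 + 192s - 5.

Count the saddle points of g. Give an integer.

g separates as a function of s plus a function of t, so ∇g=0 decouples.
∂g/∂s = 24(s + 1)(s + 2)(s + 4) = 0 at s ∈ {-4, -2, -1}; ∂g/∂t = -4t(t - 4)(t + 1) = 0 at t ∈ {-1, 0, 4}.
The Hessian is diagonal: diag(g_ss, g_tt). Second derivatives: g_ss(-4)=144, g_ss(-2)=-48, g_ss(-1)=72; g_tt(-1)=-20, g_tt(0)=16, g_tt(4)=-80.
Saddle points occur where the two diagonal entries have opposite signs: (-4, -1), (-4, 4), (-2, 0), (-1, -1), (-1, 4). Count: 5.

5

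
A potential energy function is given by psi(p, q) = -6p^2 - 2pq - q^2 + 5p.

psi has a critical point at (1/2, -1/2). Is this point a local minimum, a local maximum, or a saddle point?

The Hessian of psi is constant: H = [[-12, -2], [-2, -2]].
det(H) = (-12)·(-2) − (-2)² = 20.
det(H) > 0 and tr(H) = -14 < 0, so H is negative definite and the point is a local maximum.

local maximum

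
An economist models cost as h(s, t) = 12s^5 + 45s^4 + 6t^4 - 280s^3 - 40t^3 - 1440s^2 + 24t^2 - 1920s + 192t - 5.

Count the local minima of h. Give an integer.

h separates as a function of s plus a function of t, so ∇h=0 decouples.
∂h/∂s = 60(s - 4)(s + 1)(s + 2)(s + 4) = 0 at s ∈ {-4, -2, -1, 4}; ∂h/∂t = 24(t - 4)(t - 2)(t + 1) = 0 at t ∈ {-1, 2, 4}.
The Hessian is diagonal: diag(h_ss, h_tt). Second derivatives: h_ss(-4)=-2880, h_ss(-2)=720, h_ss(-1)=-900, h_ss(4)=14400; h_tt(-1)=360, h_tt(2)=-144, h_tt(4)=240.
Local minima occur where both diagonal entries positive: (-2, -1), (-2, 4), (4, -1), (4, 4). Count: 4.

4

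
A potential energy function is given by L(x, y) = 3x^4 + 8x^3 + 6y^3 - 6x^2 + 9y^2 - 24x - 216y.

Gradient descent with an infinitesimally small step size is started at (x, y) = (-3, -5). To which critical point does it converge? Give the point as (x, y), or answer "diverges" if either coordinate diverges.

L is separable, so gradient descent decouples: x follows -∂L/∂x, y follows -∂L/∂y.
∂L/∂x = 12(x - 1)(x + 1)(x + 2); at x=-3 this is -96, so x increases.
∂L/∂y = 18(y - 3)(y + 4); at y=-5 this is 144, so y decreases.
The y-coordinate has no critical point in that direction and runs off to infinity.

diverges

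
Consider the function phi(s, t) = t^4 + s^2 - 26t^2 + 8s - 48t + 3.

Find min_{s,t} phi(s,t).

-365

phi(s,t) separates as P(s) + Q(t) + 3, so its minimum is min P + min Q + 3.
P'(s) = 2s + 8 vanishes at s ∈ {-4}; Q'(t) = 4(t - 4)(t + 1)(t + 3) vanishes at t ∈ {-3, -1, 4}.
Local minima of P (where P''>0): P(-4)=-16. Local minima of Q: Q(-3)=-9, Q(4)=-352.
So the global minimum of phi is P(-4) + Q(4) + 3 = -16 − 352 + 3 = -365, attained at (-4, 4).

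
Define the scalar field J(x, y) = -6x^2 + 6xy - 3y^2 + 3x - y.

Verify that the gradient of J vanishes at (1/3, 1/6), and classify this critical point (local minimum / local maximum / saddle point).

local maximum

∇J = (-12x + 6y + 3, 6x - 6y - 1); substituting (1/3, 1/6) gives ∇J = (0, 0), so (1/3, 1/6) is indeed a critical point.
The Hessian of J is constant: H = [[-12, 6], [6, -6]].
det(H) = (-12)·(-6) − 6² = 36.
det(H) > 0 and tr(H) = -18 < 0, so H is negative definite and the point is a local maximum.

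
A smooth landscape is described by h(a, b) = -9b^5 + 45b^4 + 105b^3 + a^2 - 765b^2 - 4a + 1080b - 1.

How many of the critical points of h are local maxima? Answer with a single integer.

h separates as a function of a plus a function of b, so ∇h=0 decouples.
∂h/∂a = 2(a - 2) = 0 at a ∈ {2}; ∂h/∂b = -45(b - 4)(b - 2)(b - 1)(b + 3) = 0 at b ∈ {-3, 1, 2, 4}.
The Hessian is diagonal: diag(h_aa, h_bb). Second derivatives: h_aa(2)=2; h_bb(-3)=6300, h_bb(1)=-540, h_bb(2)=450, h_bb(4)=-1890.
Local maxima occur where both diagonal entries negative: none. Count: 0.

0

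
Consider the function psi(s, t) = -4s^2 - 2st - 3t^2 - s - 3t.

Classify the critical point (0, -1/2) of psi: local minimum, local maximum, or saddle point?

local maximum

The Hessian of psi is constant: H = [[-8, -2], [-2, -6]].
det(H) = (-8)·(-6) − (-2)² = 44.
det(H) > 0 and tr(H) = -14 < 0, so H is negative definite and the point is a local maximum.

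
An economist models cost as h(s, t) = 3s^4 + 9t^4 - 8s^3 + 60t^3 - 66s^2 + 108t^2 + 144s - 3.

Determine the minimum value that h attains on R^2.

h(s,t) separates as P(s) + Q(t) − 3, so its minimum is min P + min Q − 3.
P'(s) = 12(s - 4)(s - 1)(s + 3) vanishes at s ∈ {-3, 1, 4}; Q'(t) = 36t(t + 2)(t + 3) vanishes at t ∈ {-3, -2, 0}.
Local minima of P (where P''>0): P(-3)=-567, P(4)=-224. Local minima of Q: Q(-3)=81, Q(0)=0.
So the global minimum of h is P(-3) + Q(0) − 3 = -567 + 0 − 3 = -570, attained at (-3, 0).

-570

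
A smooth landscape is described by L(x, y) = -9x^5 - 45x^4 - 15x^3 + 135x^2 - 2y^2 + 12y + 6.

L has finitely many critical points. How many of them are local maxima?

L separates as a function of x plus a function of y, so ∇L=0 decouples.
∂L/∂x = -45x(x - 1)(x + 2)(x + 3) = 0 at x ∈ {-3, -2, 0, 1}; ∂L/∂y = -4(y - 3) = 0 at y ∈ {3}.
The Hessian is diagonal: diag(L_xx, L_yy). Second derivatives: L_xx(-3)=540, L_xx(-2)=-270, L_xx(0)=270, L_xx(1)=-540; L_yy(3)=-4.
Local maxima occur where both diagonal entries negative: (-2, 3), (1, 3). Count: 2.

2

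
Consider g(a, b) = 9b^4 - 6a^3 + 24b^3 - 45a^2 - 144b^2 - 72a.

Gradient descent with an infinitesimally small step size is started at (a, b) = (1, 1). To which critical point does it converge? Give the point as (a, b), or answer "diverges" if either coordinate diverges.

g is separable, so gradient descent decouples: a follows -∂g/∂a, b follows -∂g/∂b.
∂g/∂a = -18(a + 1)(a + 4); at a=1 this is -180, so a increases.
∂g/∂b = 36b(b - 2)(b + 4); at b=1 this is -180, so b increases.
The a-coordinate has no critical point in that direction and runs off to infinity.

diverges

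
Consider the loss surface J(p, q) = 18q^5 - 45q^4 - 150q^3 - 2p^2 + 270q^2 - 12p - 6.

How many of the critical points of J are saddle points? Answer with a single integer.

J separates as a function of p plus a function of q, so ∇J=0 decouples.
∂J/∂p = -4(p + 3) = 0 at p ∈ {-3}; ∂J/∂q = 90q(q - 3)(q - 1)(q + 2) = 0 at q ∈ {-2, 0, 1, 3}.
The Hessian is diagonal: diag(J_pp, J_qq). Second derivatives: J_pp(-3)=-4; J_qq(-2)=-2700, J_qq(0)=540, J_qq(1)=-540, J_qq(3)=2700.
Saddle points occur where the two diagonal entries have opposite signs: (-3, 0), (-3, 3). Count: 2.

2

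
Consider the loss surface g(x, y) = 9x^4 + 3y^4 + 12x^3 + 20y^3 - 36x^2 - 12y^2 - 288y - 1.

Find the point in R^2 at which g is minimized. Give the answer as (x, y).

g(x,y) separates as P(x) + Q(y) − 1, so its minimum is min P + min Q − 1.
P'(x) = 36x(x - 1)(x + 2) vanishes at x ∈ {-2, 0, 1}; Q'(y) = 12(y - 2)(y + 3)(y + 4) vanishes at y ∈ {-4, -3, 2}.
Local minima of P (where P''>0): P(-2)=-96, P(1)=-15. Local minima of Q: Q(-4)=448, Q(2)=-416.
So the global minimum of g is P(-2) + Q(2) − 1 = -96 − 416 − 1 = -513, attained at (-2, 2).

(-2, 2)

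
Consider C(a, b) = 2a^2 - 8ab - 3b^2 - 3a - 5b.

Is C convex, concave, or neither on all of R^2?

C is quadratic, so its Hessian is the constant matrix H = [[4, -8], [-8, -6]].
det(H) = -88, tr(H) = -2.
det(H) < 0, so H is indefinite: neither convex nor concave.

neither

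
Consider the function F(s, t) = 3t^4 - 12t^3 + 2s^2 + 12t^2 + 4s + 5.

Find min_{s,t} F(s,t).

F(s,t) separates as P(s) + Q(t) + 5, so its minimum is min P + min Q + 5.
P'(s) = 4s + 4 vanishes at s ∈ {-1}; Q'(t) = 12t(t - 2)(t - 1) vanishes at t ∈ {0, 1, 2}.
Local minima of P (where P''>0): P(-1)=-2. Local minima of Q: Q(0)=0, Q(2)=0.
So the global minimum of F is P(-1) + Q(0) + 5 = -2 + 0 + 5 = 3, attained at (-1, 0).

3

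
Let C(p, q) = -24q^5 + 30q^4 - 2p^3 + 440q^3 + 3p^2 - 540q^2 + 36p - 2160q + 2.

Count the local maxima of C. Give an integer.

C separates as a function of p plus a function of q, so ∇C=0 decouples.
∂C/∂p = -6(p - 3)(p + 2) = 0 at p ∈ {-2, 3}; ∂C/∂q = -120(q - 3)(q - 2)(q + 1)(q + 3) = 0 at q ∈ {-3, -1, 2, 3}.
The Hessian is diagonal: diag(C_pp, C_qq). Second derivatives: C_pp(-2)=30, C_pp(3)=-30; C_qq(-3)=7200, C_qq(-1)=-2880, C_qq(2)=1800, C_qq(3)=-2880.
Local maxima occur where both diagonal entries negative: (3, -1), (3, 3). Count: 2.

2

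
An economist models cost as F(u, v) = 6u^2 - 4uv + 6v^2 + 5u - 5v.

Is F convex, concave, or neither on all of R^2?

F is quadratic, so its Hessian is the constant matrix H = [[12, -4], [-4, 12]].
det(H) = 128, tr(H) = 24.
det(H) > 0 and tr(H) > 0, so H is positive definite everywhere: convex.

convex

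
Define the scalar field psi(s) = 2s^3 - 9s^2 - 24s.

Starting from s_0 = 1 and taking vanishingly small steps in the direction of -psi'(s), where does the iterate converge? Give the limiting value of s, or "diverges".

4

psi'(s) = 6(s - 4)(s + 1), so psi'(1) = -36.
Gradient descent moves in the -psi' direction, i.e. s is increasing.
The nearest critical point in that direction is s = 4, where psi'' = 30 > 0 (a local minimum). The iterate converges there.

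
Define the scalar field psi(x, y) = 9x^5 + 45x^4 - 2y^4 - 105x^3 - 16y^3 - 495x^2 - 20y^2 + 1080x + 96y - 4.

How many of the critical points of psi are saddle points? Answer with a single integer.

psi separates as a function of x plus a function of y, so ∇psi=0 decouples.
∂psi/∂x = 45(x - 2)(x - 1)(x + 3)(x + 4) = 0 at x ∈ {-4, -3, 1, 2}; ∂psi/∂y = -8(y - 1)(y + 3)(y + 4) = 0 at y ∈ {-4, -3, 1}.
The Hessian is diagonal: diag(psi_xx, psi_yy). Second derivatives: psi_xx(-4)=-1350, psi_xx(-3)=900, psi_xx(1)=-900, psi_xx(2)=1350; psi_yy(-4)=-40, psi_yy(-3)=32, psi_yy(1)=-160.
Saddle points occur where the two diagonal entries have opposite signs: (-4, -3), (-3, -4), (-3, 1), (1, -3), (2, -4), (2, 1). Count: 6.

6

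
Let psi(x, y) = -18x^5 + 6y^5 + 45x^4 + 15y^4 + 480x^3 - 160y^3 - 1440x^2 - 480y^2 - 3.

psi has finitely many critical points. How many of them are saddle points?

8

psi separates as a function of x plus a function of y, so ∇psi=0 decouples.
∂psi/∂x = -90x(x - 4)(x - 2)(x + 4) = 0 at x ∈ {-4, 0, 2, 4}; ∂psi/∂y = 30y(y - 4)(y + 2)(y + 4) = 0 at y ∈ {-4, -2, 0, 4}.
The Hessian is diagonal: diag(psi_xx, psi_yy). Second derivatives: psi_xx(-4)=17280, psi_xx(0)=-2880, psi_xx(2)=2160, psi_xx(4)=-5760; psi_yy(-4)=-1920, psi_yy(-2)=720, psi_yy(0)=-960, psi_yy(4)=5760.
Saddle points occur where the two diagonal entries have opposite signs: (-4, -4), (-4, 0), (0, -2), (0, 4), (2, -4), (2, 0), (4, -2), (4, 4). Count: 8.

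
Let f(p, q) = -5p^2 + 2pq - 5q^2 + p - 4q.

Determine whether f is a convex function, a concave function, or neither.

f is quadratic, so its Hessian is the constant matrix H = [[-10, 2], [2, -10]].
det(H) = 96, tr(H) = -20.
det(H) > 0 and tr(H) < 0, so H is negative definite everywhere: concave.

concave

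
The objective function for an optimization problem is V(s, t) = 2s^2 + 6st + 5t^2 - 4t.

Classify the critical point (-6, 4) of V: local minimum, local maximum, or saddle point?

The Hessian of V is constant: H = [[4, 6], [6, 10]].
det(H) = 4·10 − 6² = 4.
det(H) > 0 and tr(H) = 14 > 0, so H is positive definite and the point is a local minimum.

local minimum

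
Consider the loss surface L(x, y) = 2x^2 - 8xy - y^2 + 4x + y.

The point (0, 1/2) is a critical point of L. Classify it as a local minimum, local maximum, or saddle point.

saddle point

The Hessian of L is constant: H = [[4, -8], [-8, -2]].
det(H) = 4·(-2) − (-8)² = -72.
Since det(H) < 0, H is indefinite and the critical point is a saddle point.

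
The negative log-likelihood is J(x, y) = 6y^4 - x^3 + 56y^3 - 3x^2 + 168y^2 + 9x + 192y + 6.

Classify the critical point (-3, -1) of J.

The mixed partial ∂²J/∂x∂y is 0, so the Hessian at any point is diag(J_xx, J_yy) = diag(-6(x + 1), 24(3y^2 + 14y + 14)).
At (-3, -1): H = diag(12, 72).
Both eigenvalues are positive, so H is positive definite: a local minimum.

local minimum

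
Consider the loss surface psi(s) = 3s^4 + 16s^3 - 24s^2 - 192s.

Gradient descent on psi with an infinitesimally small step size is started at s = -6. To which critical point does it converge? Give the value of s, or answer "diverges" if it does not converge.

psi'(s) = 12(s - 2)(s + 2)(s + 4), so psi'(-6) = -768.
Gradient descent moves in the -psi' direction, i.e. s is increasing.
The nearest critical point in that direction is s = -4, where psi'' = 144 > 0 (a local minimum). The iterate converges there.

-4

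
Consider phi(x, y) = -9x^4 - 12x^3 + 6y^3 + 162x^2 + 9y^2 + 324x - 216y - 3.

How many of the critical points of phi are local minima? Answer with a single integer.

1

phi separates as a function of x plus a function of y, so ∇phi=0 decouples.
∂phi/∂x = -36(x - 3)(x + 1)(x + 3) = 0 at x ∈ {-3, -1, 3}; ∂phi/∂y = 18(y - 3)(y + 4) = 0 at y ∈ {-4, 3}.
The Hessian is diagonal: diag(phi_xx, phi_yy). Second derivatives: phi_xx(-3)=-432, phi_xx(-1)=288, phi_xx(3)=-864; phi_yy(-4)=-126, phi_yy(3)=126.
Local minima occur where both diagonal entries positive: (-1, 3). Count: 1.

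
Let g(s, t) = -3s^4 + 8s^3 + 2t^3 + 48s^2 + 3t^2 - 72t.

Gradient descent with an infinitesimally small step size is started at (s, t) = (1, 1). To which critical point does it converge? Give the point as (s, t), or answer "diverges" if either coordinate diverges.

(0, 3)

g is separable, so gradient descent decouples: s follows -∂g/∂s, t follows -∂g/∂t.
∂g/∂s = -12s(s - 4)(s + 2); at s=1 this is 108, so s decreases.
∂g/∂t = 6(t - 3)(t + 4); at t=1 this is -60, so t increases.
s converges to its nearest critical value 0 (a local min of the s-part); t converges to 3. The iterate converges to (0, 3).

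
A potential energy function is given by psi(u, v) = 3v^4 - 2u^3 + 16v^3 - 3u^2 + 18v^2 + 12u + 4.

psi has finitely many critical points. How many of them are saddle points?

psi separates as a function of u plus a function of v, so ∇psi=0 decouples.
∂psi/∂u = -6(u - 1)(u + 2) = 0 at u ∈ {-2, 1}; ∂psi/∂v = 12v(v + 1)(v + 3) = 0 at v ∈ {-3, -1, 0}.
The Hessian is diagonal: diag(psi_uu, psi_vv). Second derivatives: psi_uu(-2)=18, psi_uu(1)=-18; psi_vv(-3)=72, psi_vv(-1)=-24, psi_vv(0)=36.
Saddle points occur where the two diagonal entries have opposite signs: (-2, -1), (1, -3), (1, 0). Count: 3.

3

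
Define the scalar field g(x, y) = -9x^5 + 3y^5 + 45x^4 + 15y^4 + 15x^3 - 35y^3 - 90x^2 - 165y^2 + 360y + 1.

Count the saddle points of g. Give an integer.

8

g separates as a function of x plus a function of y, so ∇g=0 decouples.
∂g/∂x = -45x(x - 4)(x - 1)(x + 1) = 0 at x ∈ {-1, 0, 1, 4}; ∂g/∂y = 15(y - 2)(y - 1)(y + 3)(y + 4) = 0 at y ∈ {-4, -3, 1, 2}.
The Hessian is diagonal: diag(g_xx, g_yy). Second derivatives: g_xx(-1)=450, g_xx(0)=-180, g_xx(1)=270, g_xx(4)=-2700; g_yy(-4)=-450, g_yy(-3)=300, g_yy(1)=-300, g_yy(2)=450.
Saddle points occur where the two diagonal entries have opposite signs: (-1, -4), (-1, 1), (0, -3), (0, 2), (1, -4), (1, 1), (4, -3), (4, 2). Count: 8.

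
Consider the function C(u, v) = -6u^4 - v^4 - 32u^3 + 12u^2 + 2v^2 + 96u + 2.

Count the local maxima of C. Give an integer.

4

C separates as a function of u plus a function of v, so ∇C=0 decouples.
∂C/∂u = -24(u - 1)(u + 1)(u + 4) = 0 at u ∈ {-4, -1, 1}; ∂C/∂v = -4v(v - 1)(v + 1) = 0 at v ∈ {-1, 0, 1}.
The Hessian is diagonal: diag(C_uu, C_vv). Second derivatives: C_uu(-4)=-360, C_uu(-1)=144, C_uu(1)=-240; C_vv(-1)=-8, C_vv(0)=4, C_vv(1)=-8.
Local maxima occur where both diagonal entries negative: (-4, -1), (-4, 1), (1, -1), (1, 1). Count: 4.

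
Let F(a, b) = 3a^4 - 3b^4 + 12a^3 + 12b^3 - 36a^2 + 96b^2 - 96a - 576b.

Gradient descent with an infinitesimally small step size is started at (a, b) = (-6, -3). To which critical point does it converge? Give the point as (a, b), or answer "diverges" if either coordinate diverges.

F is separable, so gradient descent decouples: a follows -∂F/∂a, b follows -∂F/∂b.
∂F/∂a = 12(a - 2)(a + 1)(a + 4); at a=-6 this is -960, so a increases.
∂F/∂b = -12(b - 4)(b - 3)(b + 4); at b=-3 this is -504, so b increases.
a converges to its nearest critical value -4 (a local min of the a-part); b converges to 3. The iterate converges to (-4, 3).

(-4, 3)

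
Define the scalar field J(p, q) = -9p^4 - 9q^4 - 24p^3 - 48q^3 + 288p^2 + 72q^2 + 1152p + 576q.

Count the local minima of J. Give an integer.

J separates as a function of p plus a function of q, so ∇J=0 decouples.
∂J/∂p = -36(p - 4)(p + 2)(p + 4) = 0 at p ∈ {-4, -2, 4}; ∂J/∂q = -36(q - 2)(q + 2)(q + 4) = 0 at q ∈ {-4, -2, 2}.
The Hessian is diagonal: diag(J_pp, J_qq). Second derivatives: J_pp(-4)=-576, J_pp(-2)=432, J_pp(4)=-1728; J_qq(-4)=-432, J_qq(-2)=288, J_qq(2)=-864.
Local minima occur where both diagonal entries positive: (-2, -2). Count: 1.

1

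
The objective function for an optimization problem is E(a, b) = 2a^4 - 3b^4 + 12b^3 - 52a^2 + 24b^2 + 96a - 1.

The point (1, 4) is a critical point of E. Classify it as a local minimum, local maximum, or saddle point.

local maximum

The mixed partial ∂²E/∂a∂b is 0, so the Hessian at any point is diag(E_aa, E_bb) = diag(8(3a^2 - 13), 12(-3b^2 + 6b + 4)).
At (1, 4): H = diag(-80, -240).
Both eigenvalues are negative, so H is negative definite: a local maximum.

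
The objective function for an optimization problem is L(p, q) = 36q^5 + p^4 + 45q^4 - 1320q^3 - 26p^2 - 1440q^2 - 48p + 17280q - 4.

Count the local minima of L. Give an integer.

L separates as a function of p plus a function of q, so ∇L=0 decouples.
∂L/∂p = 4(p - 4)(p + 1)(p + 3) = 0 at p ∈ {-3, -1, 4}; ∂L/∂q = 180(q - 4)(q - 2)(q + 3)(q + 4) = 0 at q ∈ {-4, -3, 2, 4}.
The Hessian is diagonal: diag(L_pp, L_qq). Second derivatives: L_pp(-3)=56, L_pp(-1)=-40, L_pp(4)=140; L_qq(-4)=-8640, L_qq(-3)=6300, L_qq(2)=-10800, L_qq(4)=20160.
Local minima occur where both diagonal entries positive: (-3, -3), (-3, 4), (4, -3), (4, 4). Count: 4.

4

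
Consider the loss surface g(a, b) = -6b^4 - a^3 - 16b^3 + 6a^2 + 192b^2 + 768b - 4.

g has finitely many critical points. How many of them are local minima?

g separates as a function of a plus a function of b, so ∇g=0 decouples.
∂g/∂a = -3a(a - 4) = 0 at a ∈ {0, 4}; ∂g/∂b = -24(b - 4)(b + 2)(b + 4) = 0 at b ∈ {-4, -2, 4}.
The Hessian is diagonal: diag(g_aa, g_bb). Second derivatives: g_aa(0)=12, g_aa(4)=-12; g_bb(-4)=-384, g_bb(-2)=288, g_bb(4)=-1152.
Local minima occur where both diagonal entries positive: (0, -2). Count: 1.

1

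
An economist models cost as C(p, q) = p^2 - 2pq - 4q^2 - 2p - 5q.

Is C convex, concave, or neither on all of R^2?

C is quadratic, so its Hessian is the constant matrix H = [[2, -2], [-2, -8]].
det(H) = -20, tr(H) = -6.
det(H) < 0, so H is indefinite: neither convex nor concave.

neither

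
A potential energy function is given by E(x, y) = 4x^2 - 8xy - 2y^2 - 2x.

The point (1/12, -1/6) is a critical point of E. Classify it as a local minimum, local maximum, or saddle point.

The Hessian of E is constant: H = [[8, -8], [-8, -4]].
det(H) = 8·(-4) − (-8)² = -96.
Since det(H) < 0, H is indefinite and the critical point is a saddle point.

saddle point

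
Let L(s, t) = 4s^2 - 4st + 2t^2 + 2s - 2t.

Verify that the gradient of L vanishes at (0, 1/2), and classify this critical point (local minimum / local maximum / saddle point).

∇L = (8s - 4t + 2, -4s + 4t - 2); substituting (0, 1/2) gives ∇L = (0, 0), so (0, 1/2) is indeed a critical point.
The Hessian of L is constant: H = [[8, -4], [-4, 4]].
det(H) = 8·4 − (-4)² = 16.
det(H) > 0 and tr(H) = 12 > 0, so H is positive definite and the point is a local minimum.

local minimum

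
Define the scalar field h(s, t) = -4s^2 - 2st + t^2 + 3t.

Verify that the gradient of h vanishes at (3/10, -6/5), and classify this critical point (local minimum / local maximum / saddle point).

saddle point

∇h = (-8s - 2t, -2s + 2t + 3); substituting (3/10, -6/5) gives ∇h = (0, 0), so (3/10, -6/5) is indeed a critical point.
The Hessian of h is constant: H = [[-8, -2], [-2, 2]].
det(H) = (-8)·2 − (-2)² = -20.
Since det(H) < 0, H is indefinite and the critical point is a saddle point.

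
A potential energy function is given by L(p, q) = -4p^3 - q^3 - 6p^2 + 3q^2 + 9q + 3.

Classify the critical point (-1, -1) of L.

The mixed partial ∂²L/∂p∂q is 0, so the Hessian at any point is diag(L_pp, L_qq) = diag(-12(2p + 1), 6(-q + 1)).
At (-1, -1): H = diag(12, 12).
Both eigenvalues are positive, so H is positive definite: a local minimum.

local minimum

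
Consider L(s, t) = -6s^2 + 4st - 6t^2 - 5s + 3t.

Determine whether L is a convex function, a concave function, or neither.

concave

L is quadratic, so its Hessian is the constant matrix H = [[-12, 4], [4, -12]].
det(H) = 128, tr(H) = -24.
det(H) > 0 and tr(H) < 0, so H is negative definite everywhere: concave.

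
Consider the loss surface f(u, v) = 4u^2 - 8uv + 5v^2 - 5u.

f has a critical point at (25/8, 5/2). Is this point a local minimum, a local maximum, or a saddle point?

The Hessian of f is constant: H = [[8, -8], [-8, 10]].
det(H) = 8·10 − (-8)² = 16.
det(H) > 0 and tr(H) = 18 > 0, so H is positive definite and the point is a local minimum.

local minimum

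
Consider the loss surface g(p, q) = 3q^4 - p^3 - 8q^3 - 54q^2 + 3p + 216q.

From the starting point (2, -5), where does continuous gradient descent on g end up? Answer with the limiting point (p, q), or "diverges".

g is separable, so gradient descent decouples: p follows -∂g/∂p, q follows -∂g/∂q.
∂g/∂p = -3(p - 1)(p + 1); at p=2 this is -9, so p increases.
∂g/∂q = 12(q - 3)(q - 2)(q + 3); at q=-5 this is -1344, so q increases.
The p-coordinate has no critical point in that direction and runs off to infinity.

diverges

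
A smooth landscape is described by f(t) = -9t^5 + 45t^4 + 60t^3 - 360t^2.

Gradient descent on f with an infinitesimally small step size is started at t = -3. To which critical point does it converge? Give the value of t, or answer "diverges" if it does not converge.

f'(t) = -45t(t - 4)(t - 2)(t + 2), so f'(-3) = -4725.
Gradient descent moves in the -f' direction, i.e. t is increasing.
The nearest critical point in that direction is t = -2, where f'' = 2160 > 0 (a local minimum). The iterate converges there.

-2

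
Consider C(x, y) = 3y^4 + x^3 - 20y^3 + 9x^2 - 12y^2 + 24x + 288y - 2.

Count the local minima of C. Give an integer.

C separates as a function of x plus a function of y, so ∇C=0 decouples.
∂C/∂x = 3(x + 2)(x + 4) = 0 at x ∈ {-4, -2}; ∂C/∂y = 12(y - 4)(y - 3)(y + 2) = 0 at y ∈ {-2, 3, 4}.
The Hessian is diagonal: diag(C_xx, C_yy). Second derivatives: C_xx(-4)=-6, C_xx(-2)=6; C_yy(-2)=360, C_yy(3)=-60, C_yy(4)=72.
Local minima occur where both diagonal entries positive: (-2, -2), (-2, 4). Count: 2.

2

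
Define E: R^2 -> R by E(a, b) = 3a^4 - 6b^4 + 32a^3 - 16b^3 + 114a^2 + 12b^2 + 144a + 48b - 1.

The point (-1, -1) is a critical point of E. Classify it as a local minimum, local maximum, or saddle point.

local minimum

The mixed partial ∂²E/∂a∂b is 0, so the Hessian at any point is diag(E_aa, E_bb) = diag(12(3a^2 + 16a + 19), 24(-3b^2 - 4b + 1)).
At (-1, -1): H = diag(72, 48).
Both eigenvalues are positive, so H is positive definite: a local minimum.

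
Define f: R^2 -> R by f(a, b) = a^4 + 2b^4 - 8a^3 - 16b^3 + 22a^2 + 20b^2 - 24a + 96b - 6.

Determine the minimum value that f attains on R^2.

-73

f(a,b) separates as P(a) + Q(b) − 6, so its minimum is min P + min Q − 6.
P'(a) = 4(a - 3)(a - 2)(a - 1) vanishes at a ∈ {1, 2, 3}; Q'(b) = 8(b - 4)(b - 3)(b + 1) vanishes at b ∈ {-1, 3, 4}.
Local minima of P (where P''>0): P(1)=-9, P(3)=-9. Local minima of Q: Q(-1)=-58, Q(4)=192.
So the global minimum of f is P(1) + Q(-1) − 6 = -9 − 58 − 6 = -73, attained at (1, -1).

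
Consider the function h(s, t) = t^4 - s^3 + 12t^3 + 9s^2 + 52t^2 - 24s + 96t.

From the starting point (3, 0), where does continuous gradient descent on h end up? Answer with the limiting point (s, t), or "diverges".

h is separable, so gradient descent decouples: s follows -∂h/∂s, t follows -∂h/∂t.
∂h/∂s = -3(s - 4)(s - 2); at s=3 this is 3, so s decreases.
∂h/∂t = 4(t + 2)(t + 3)(t + 4); at t=0 this is 96, so t decreases.
s converges to its nearest critical value 2 (a local min of the s-part); t converges to -2. The iterate converges to (2, -2).

(2, -2)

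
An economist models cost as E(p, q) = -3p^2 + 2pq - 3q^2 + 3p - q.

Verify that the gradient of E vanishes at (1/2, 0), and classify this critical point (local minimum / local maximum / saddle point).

∇E = (-6p + 2q + 3, 2p - 6q - 1); substituting (1/2, 0) gives ∇E = (0, 0), so (1/2, 0) is indeed a critical point.
The Hessian of E is constant: H = [[-6, 2], [2, -6]].
det(H) = (-6)·(-6) − 2² = 32.
det(H) > 0 and tr(H) = -12 < 0, so H is negative definite and the point is a local maximum.

local maximum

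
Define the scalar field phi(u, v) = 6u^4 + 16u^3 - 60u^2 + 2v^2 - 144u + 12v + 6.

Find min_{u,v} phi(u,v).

phi(u,v) separates as P(u) + Q(v) + 6, so its minimum is min P + min Q + 6.
P'(u) = 24(u - 2)(u + 1)(u + 3) vanishes at u ∈ {-3, -1, 2}; Q'(v) = 4v + 12 vanishes at v ∈ {-3}.
Local minima of P (where P''>0): P(-3)=-54, P(2)=-304. Local minima of Q: Q(-3)=-18.
So the global minimum of phi is P(2) + Q(-3) + 6 = -304 − 18 + 6 = -316, attained at (2, -3).

-316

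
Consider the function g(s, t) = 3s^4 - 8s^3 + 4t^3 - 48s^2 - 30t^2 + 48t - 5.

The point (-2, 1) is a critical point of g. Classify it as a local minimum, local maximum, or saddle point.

saddle point

The mixed partial ∂²g/∂s∂t is 0, so the Hessian at any point is diag(g_ss, g_tt) = diag(12(3s^2 - 4s - 8), 12(2t - 5)).
At (-2, 1): H = diag(144, -36).
The eigenvalues have opposite signs, so H is indefinite: a saddle point.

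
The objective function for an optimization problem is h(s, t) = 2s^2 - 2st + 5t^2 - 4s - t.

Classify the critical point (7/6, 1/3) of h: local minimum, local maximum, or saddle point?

local minimum

The Hessian of h is constant: H = [[4, -2], [-2, 10]].
det(H) = 4·10 − (-2)² = 36.
det(H) > 0 and tr(H) = 14 > 0, so H is positive definite and the point is a local minimum.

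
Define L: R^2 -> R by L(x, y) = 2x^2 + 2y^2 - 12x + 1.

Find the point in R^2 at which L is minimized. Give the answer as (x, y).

(3, 0)

L(x,y) separates as P(x) + Q(y) + 1, so its minimum is min P + min Q + 1.
P'(x) = 4x - 12 vanishes at x ∈ {3}; Q'(y) = 4y vanishes at y ∈ {0}.
Local minima of P (where P''>0): P(3)=-18. Local minima of Q: Q(0)=0.
So the global minimum of L is P(3) + Q(0) + 1 = -18 + 0 + 1 = -17, attained at (3, 0).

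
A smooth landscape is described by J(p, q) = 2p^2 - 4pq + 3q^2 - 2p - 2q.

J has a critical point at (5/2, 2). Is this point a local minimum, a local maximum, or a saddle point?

local minimum

The Hessian of J is constant: H = [[4, -4], [-4, 6]].
det(H) = 4·6 − (-4)² = 8.
det(H) > 0 and tr(H) = 10 > 0, so H is positive definite and the point is a local minimum.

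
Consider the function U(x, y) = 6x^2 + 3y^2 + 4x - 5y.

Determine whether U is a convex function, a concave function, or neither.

convex

U is quadratic, so its Hessian is the constant matrix H = [[12, 0], [0, 6]].
det(H) = 72, tr(H) = 18.
det(H) > 0 and tr(H) > 0, so H is positive definite everywhere: convex.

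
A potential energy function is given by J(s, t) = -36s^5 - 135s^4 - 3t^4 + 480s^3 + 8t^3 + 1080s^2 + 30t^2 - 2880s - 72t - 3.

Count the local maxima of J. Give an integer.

J separates as a function of s plus a function of t, so ∇J=0 decouples.
∂J/∂s = -180(s - 2)(s - 1)(s + 2)(s + 4) = 0 at s ∈ {-4, -2, 1, 2}; ∂J/∂t = -12(t - 3)(t - 1)(t + 2) = 0 at t ∈ {-2, 1, 3}.
The Hessian is diagonal: diag(J_ss, J_tt). Second derivatives: J_ss(-4)=10800, J_ss(-2)=-4320, J_ss(1)=2700, J_ss(2)=-4320; J_tt(-2)=-180, J_tt(1)=72, J_tt(3)=-120.
Local maxima occur where both diagonal entries negative: (-2, -2), (-2, 3), (2, -2), (2, 3). Count: 4.

4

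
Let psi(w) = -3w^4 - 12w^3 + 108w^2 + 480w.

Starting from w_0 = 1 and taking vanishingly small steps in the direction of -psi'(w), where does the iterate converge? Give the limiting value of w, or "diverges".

psi'(w) = -12(w - 4)(w + 2)(w + 5), so psi'(1) = 648.
Gradient descent moves in the -psi' direction, i.e. w is decreasing.
The nearest critical point in that direction is w = -2, where psi'' = 216 > 0 (a local minimum). The iterate converges there.

-2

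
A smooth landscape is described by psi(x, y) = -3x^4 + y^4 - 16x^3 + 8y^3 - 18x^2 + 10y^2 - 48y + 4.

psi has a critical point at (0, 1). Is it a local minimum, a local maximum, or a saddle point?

The mixed partial ∂²psi/∂x∂y is 0, so the Hessian at any point is diag(psi_xx, psi_yy) = diag(-12(3x^2 + 8x + 3), 4(3y^2 + 12y + 5)).
At (0, 1): H = diag(-36, 80).
The eigenvalues have opposite signs, so H is indefinite: a saddle point.

saddle point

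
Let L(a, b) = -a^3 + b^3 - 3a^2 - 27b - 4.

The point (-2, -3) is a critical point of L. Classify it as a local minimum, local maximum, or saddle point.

The mixed partial ∂²L/∂a∂b is 0, so the Hessian at any point is diag(L_aa, L_bb) = diag(-6(a + 1), 6b).
At (-2, -3): H = diag(6, -18).
The eigenvalues have opposite signs, so H is indefinite: a saddle point.

saddle point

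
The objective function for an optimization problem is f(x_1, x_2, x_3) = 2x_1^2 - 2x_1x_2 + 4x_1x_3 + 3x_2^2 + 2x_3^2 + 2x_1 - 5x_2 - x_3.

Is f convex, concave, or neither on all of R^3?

neither

f is quadratic, so its Hessian is the constant matrix H = [[4, -2, 4], [-2, 6, 0], [4, 0, 4]].
Leading principal minors: 4, 20, -16.
Neither pattern holds ⇒ H is indefinite ⇒ neither convex nor concave.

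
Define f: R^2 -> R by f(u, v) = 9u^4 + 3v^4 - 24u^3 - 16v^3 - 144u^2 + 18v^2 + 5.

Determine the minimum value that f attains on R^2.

-1558

f(u,v) separates as P(u) + Q(v) + 5, so its minimum is min P + min Q + 5.
P'(u) = 36u(u - 4)(u + 2) vanishes at u ∈ {-2, 0, 4}; Q'(v) = 12v(v - 3)(v - 1) vanishes at v ∈ {0, 1, 3}.
Local minima of P (where P''>0): P(-2)=-240, P(4)=-1536. Local minima of Q: Q(0)=0, Q(3)=-27.
So the global minimum of f is P(4) + Q(3) + 5 = -1536 − 27 + 5 = -1558, attained at (4, 3).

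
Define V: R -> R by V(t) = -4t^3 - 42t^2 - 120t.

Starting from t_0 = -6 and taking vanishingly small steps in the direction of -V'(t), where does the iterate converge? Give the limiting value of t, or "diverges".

V'(t) = -12(t + 2)(t + 5), so V'(-6) = -48.
Gradient descent moves in the -V' direction, i.e. t is increasing.
The nearest critical point in that direction is t = -5, where V'' = 36 > 0 (a local minimum). The iterate converges there.

-5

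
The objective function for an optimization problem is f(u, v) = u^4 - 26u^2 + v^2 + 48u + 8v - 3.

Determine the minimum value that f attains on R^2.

f(u,v) separates as P(u) + Q(v) − 3, so its minimum is min P + min Q − 3.
P'(u) = 4(u - 3)(u - 1)(u + 4) vanishes at u ∈ {-4, 1, 3}; Q'(v) = 2v + 8 vanishes at v ∈ {-4}.
Local minima of P (where P''>0): P(-4)=-352, P(3)=-9. Local minima of Q: Q(-4)=-16.
So the global minimum of f is P(-4) + Q(-4) − 3 = -352 − 16 − 3 = -371, attained at (-4, -4).

-371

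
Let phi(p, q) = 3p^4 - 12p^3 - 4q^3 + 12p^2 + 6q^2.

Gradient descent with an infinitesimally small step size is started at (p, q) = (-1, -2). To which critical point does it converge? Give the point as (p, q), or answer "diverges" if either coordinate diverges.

phi is separable, so gradient descent decouples: p follows -∂phi/∂p, q follows -∂phi/∂q.
∂phi/∂p = 12p(p - 2)(p - 1); at p=-1 this is -72, so p increases.
∂phi/∂q = -12q(q - 1); at q=-2 this is -72, so q increases.
p converges to its nearest critical value 0 (a local min of the p-part); q converges to 0. The iterate converges to (0, 0).

(0, 0)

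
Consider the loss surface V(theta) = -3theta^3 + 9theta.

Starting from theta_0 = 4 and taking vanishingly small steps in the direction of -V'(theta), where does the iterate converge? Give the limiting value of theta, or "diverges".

V'(theta) = -9(theta - 1)(theta + 1), so V'(4) = -135.
Gradient descent moves in the -V' direction, i.e. theta is increasing.
There is no critical point above theta=4, and V' keeps the same sign, so the iterate runs off to +∞.

diverges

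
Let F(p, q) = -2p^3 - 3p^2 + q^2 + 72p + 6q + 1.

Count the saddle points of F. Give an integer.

1

F separates as a function of p plus a function of q, so ∇F=0 decouples.
∂F/∂p = -6(p - 3)(p + 4) = 0 at p ∈ {-4, 3}; ∂F/∂q = 2(q + 3) = 0 at q ∈ {-3}.
The Hessian is diagonal: diag(F_pp, F_qq). Second derivatives: F_pp(-4)=42, F_pp(3)=-42; F_qq(-3)=2.
Saddle points occur where the two diagonal entries have opposite signs: (3, -3). Count: 1.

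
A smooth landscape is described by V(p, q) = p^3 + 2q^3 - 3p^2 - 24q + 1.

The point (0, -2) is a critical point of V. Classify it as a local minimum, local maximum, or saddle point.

The mixed partial ∂²V/∂p∂q is 0, so the Hessian at any point is diag(V_pp, V_qq) = diag(6(p - 1), 12q).
At (0, -2): H = diag(-6, -24).
Both eigenvalues are negative, so H is negative definite: a local maximum.

local maximum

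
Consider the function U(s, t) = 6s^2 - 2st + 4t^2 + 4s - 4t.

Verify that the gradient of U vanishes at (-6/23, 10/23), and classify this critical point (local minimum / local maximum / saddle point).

∇U = (12s - 2t + 4, -2s + 8t - 4); substituting (-6/23, 10/23) gives ∇U = (0, 0), so (-6/23, 10/23) is indeed a critical point.
The Hessian of U is constant: H = [[12, -2], [-2, 8]].
det(H) = 12·8 − (-2)² = 92.
det(H) > 0 and tr(H) = 20 > 0, so H is positive definite and the point is a local minimum.

local minimum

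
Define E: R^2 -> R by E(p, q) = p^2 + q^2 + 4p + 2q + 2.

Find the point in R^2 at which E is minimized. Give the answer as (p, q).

E(p,q) separates as A(p) + B(q) + 2, so its minimum is min A + min B + 2.
A'(p) = 2p + 4 vanishes at p ∈ {-2}; B'(q) = 2q + 2 vanishes at q ∈ {-1}.
Local minima of A (where A''>0): A(-2)=-4. Local minima of B: B(-1)=-1.
So the global minimum of E is A(-2) + B(-1) + 2 = -4 − 1 + 2 = -3, attained at (-2, -1).

(-2, -1)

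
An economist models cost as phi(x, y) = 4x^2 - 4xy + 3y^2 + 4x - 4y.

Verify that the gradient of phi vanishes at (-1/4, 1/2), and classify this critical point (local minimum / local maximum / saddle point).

local minimum

∇phi = (8x - 4y + 4, -4x + 6y - 4); substituting (-1/4, 1/2) gives ∇phi = (0, 0), so (-1/4, 1/2) is indeed a critical point.
The Hessian of phi is constant: H = [[8, -4], [-4, 6]].
det(H) = 8·6 − (-4)² = 32.
det(H) > 0 and tr(H) = 14 > 0, so H is positive definite and the point is a local minimum.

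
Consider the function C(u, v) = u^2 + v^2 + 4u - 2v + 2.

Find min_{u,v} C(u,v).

-3

C(u,v) separates as P(u) + Q(v) + 2, so its minimum is min P + min Q + 2.
P'(u) = 2u + 4 vanishes at u ∈ {-2}; Q'(v) = 2v - 2 vanishes at v ∈ {1}.
Local minima of P (where P''>0): P(-2)=-4. Local minima of Q: Q(1)=-1.
So the global minimum of C is P(-2) + Q(1) + 2 = -4 − 1 + 2 = -3, attained at (-2, 1).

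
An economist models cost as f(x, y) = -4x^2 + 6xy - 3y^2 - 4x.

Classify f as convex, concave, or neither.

f is quadratic, so its Hessian is the constant matrix H = [[-8, 6], [6, -6]].
det(H) = 12, tr(H) = -14.
det(H) > 0 and tr(H) < 0, so H is negative definite everywhere: concave.

concave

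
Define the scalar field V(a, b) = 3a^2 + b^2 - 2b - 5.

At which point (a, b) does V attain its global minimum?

(0, 1)

V(a,b) separates as P(a) + Q(b) − 5, so its minimum is min P + min Q − 5.
P'(a) = 6a vanishes at a ∈ {0}; Q'(b) = 2b - 2 vanishes at b ∈ {1}.
Local minima of P (where P''>0): P(0)=0. Local minima of Q: Q(1)=-1.
So the global minimum of V is P(0) + Q(1) − 5 = 0 − 1 − 5 = -6, attained at (0, 1).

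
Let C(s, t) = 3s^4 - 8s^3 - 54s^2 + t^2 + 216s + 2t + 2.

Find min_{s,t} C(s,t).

C(s,t) separates as P(s) + Q(t) + 2, so its minimum is min P + min Q + 2.
P'(s) = 12(s - 3)(s - 2)(s + 3) vanishes at s ∈ {-3, 2, 3}; Q'(t) = 2(t + 1) vanishes at t ∈ {-1}.
Local minima of P (where P''>0): P(-3)=-675, P(3)=189. Local minima of Q: Q(-1)=-1.
So the global minimum of C is P(-3) + Q(-1) + 2 = -675 − 1 + 2 = -674, attained at (-3, -1).

-674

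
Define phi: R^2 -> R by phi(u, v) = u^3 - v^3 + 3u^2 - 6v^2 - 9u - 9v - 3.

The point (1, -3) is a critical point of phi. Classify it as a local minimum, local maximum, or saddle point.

The mixed partial ∂²phi/∂u∂v is 0, so the Hessian at any point is diag(phi_uu, phi_vv) = diag(6(u + 1), -6(v + 2)).
At (1, -3): H = diag(12, 6).
Both eigenvalues are positive, so H is positive definite: a local minimum.

local minimum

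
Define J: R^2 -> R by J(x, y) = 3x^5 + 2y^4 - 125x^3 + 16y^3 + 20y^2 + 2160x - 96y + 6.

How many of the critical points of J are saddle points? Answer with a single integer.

6

J separates as a function of x plus a function of y, so ∇J=0 decouples.
∂J/∂x = 15(x - 4)(x - 3)(x + 3)(x + 4) = 0 at x ∈ {-4, -3, 3, 4}; ∂J/∂y = 8(y - 1)(y + 3)(y + 4) = 0 at y ∈ {-4, -3, 1}.
The Hessian is diagonal: diag(J_xx, J_yy). Second derivatives: J_xx(-4)=-840, J_xx(-3)=630, J_xx(3)=-630, J_xx(4)=840; J_yy(-4)=40, J_yy(-3)=-32, J_yy(1)=160.
Saddle points occur where the two diagonal entries have opposite signs: (-4, -4), (-4, 1), (-3, -3), (3, -4), (3, 1), (4, -3). Count: 6.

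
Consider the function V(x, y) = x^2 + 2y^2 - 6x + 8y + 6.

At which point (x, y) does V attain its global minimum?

V(x,y) separates as P(x) + Q(y) + 6, so its minimum is min P + min Q + 6.
P'(x) = 2x - 6 vanishes at x ∈ {3}; Q'(y) = 4y + 8 vanishes at y ∈ {-2}.
Local minima of P (where P''>0): P(3)=-9. Local minima of Q: Q(-2)=-8.
So the global minimum of V is P(3) + Q(-2) + 6 = -9 − 8 + 6 = -11, attained at (3, -2).

(3, -2)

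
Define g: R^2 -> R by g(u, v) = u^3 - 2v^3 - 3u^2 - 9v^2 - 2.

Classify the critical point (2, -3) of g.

local minimum

The mixed partial ∂²g/∂u∂v is 0, so the Hessian at any point is diag(g_uu, g_vv) = diag(6(u - 1), -6(2v + 3)).
At (2, -3): H = diag(6, 18).
Both eigenvalues are positive, so H is positive definite: a local minimum.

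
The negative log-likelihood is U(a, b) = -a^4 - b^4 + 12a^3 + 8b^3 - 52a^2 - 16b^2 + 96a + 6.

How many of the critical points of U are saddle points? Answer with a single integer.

4

U separates as a function of a plus a function of b, so ∇U=0 decouples.
∂U/∂a = -4(a - 4)(a - 3)(a - 2) = 0 at a ∈ {2, 3, 4}; ∂U/∂b = -4b(b - 4)(b - 2) = 0 at b ∈ {0, 2, 4}.
The Hessian is diagonal: diag(U_aa, U_bb). Second derivatives: U_aa(2)=-8, U_aa(3)=4, U_aa(4)=-8; U_bb(0)=-32, U_bb(2)=16, U_bb(4)=-32.
Saddle points occur where the two diagonal entries have opposite signs: (2, 2), (3, 0), (3, 4), (4, 2). Count: 4.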